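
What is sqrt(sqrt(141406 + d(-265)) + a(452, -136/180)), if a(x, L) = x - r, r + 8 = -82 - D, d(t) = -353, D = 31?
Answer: sqrt(573 + sqrt(141053)) ≈ 30.799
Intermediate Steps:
r = -121 (r = -8 + (-82 - 1*31) = -8 + (-82 - 31) = -8 - 113 = -121)
a(x, L) = 121 + x (a(x, L) = x - 1*(-121) = x + 121 = 121 + x)
sqrt(sqrt(141406 + d(-265)) + a(452, -136/180)) = sqrt(sqrt(141406 - 353) + (121 + 452)) = sqrt(sqrt(141053) + 573) = sqrt(573 + sqrt(141053))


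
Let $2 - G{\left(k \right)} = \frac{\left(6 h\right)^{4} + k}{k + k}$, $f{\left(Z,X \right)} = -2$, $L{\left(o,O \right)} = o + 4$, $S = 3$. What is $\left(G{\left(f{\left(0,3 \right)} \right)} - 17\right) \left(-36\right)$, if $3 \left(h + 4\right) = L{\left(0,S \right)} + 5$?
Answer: $-11106$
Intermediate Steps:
$L{\left(o,O \right)} = 4 + o$
$h = -1$ ($h = -4 + \frac{\left(4 + 0\right) + 5}{3} = -4 + \frac{4 + 5}{3} = -4 + \frac{1}{3} \cdot 9 = -4 + 3 = -1$)
$G{\left(k \right)} = 2 - \frac{1296 + k}{2 k}$ ($G{\left(k \right)} = 2 - \frac{\left(6 \left(-1\right)\right)^{4} + k}{k + k} = 2 - \frac{\left(-6\right)^{4} + k}{2 k} = 2 - \left(1296 + k\right) \frac{1}{2 k} = 2 - \frac{1296 + k}{2 k}$)
$\left(G{\left(f{\left(0,3 \right)} \right)} - 17\right) \left(-36\right) = \left(\left(\frac{3}{2} - \frac{648}{-2}\right) - 17\right) \left(-36\right) = \left(\left(\frac{3}{2} - -324\right) - 17\right) \left(-36\right) = \left(\left(\frac{3}{2} + 324\right) - 17\right) \left(-36\right) = \left(\frac{651}{2} - 17\right) \left(-36\right) = \frac{617}{2} \left(-36\right) = -11106$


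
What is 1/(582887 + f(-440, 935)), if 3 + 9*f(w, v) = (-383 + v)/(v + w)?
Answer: 1485/865586884 ≈ 1.7156e-6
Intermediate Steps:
f(w, v) = -⅓ + (-383 + v)/(9*(v + w)) (f(w, v) = -⅓ + ((-383 + v)/(v + w))/9 = -⅓ + (-383 + v)/(9*(v + w)))
1/(582887 + f(-440, 935)) = 1/(582887 + (-383 - 3*(-440) - 2*935)/(9*(935 - 440))) = 1/(582887 + (⅑)*(-383 + 1320 - 1870)/495) = 1/(582887 + (⅑)*(1/495)*(-933)) = 1/(582887 - 311/1485) = 1/(865586884/1485) = 1485/865586884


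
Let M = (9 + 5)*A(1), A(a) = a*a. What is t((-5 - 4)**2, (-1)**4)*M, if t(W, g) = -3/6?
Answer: -7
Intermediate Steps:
A(a) = a**2
t(W, g) = -1/2 (t(W, g) = -3*1/6 = -1/2)
M = 14 (M = (9 + 5)*1**2 = 14*1 = 14)
t((-5 - 4)**2, (-1)**4)*M = -1/2*14 = -7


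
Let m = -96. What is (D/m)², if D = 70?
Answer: 1225/2304 ≈ 0.53168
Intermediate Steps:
(D/m)² = (70/(-96))² = (70*(-1/96))² = (-35/48)² = 1225/2304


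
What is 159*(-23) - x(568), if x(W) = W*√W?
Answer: -3657 - 1136*√142 ≈ -17194.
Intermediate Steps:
x(W) = W^(3/2)
159*(-23) - x(568) = 159*(-23) - 568^(3/2) = -3657 - 1136*√142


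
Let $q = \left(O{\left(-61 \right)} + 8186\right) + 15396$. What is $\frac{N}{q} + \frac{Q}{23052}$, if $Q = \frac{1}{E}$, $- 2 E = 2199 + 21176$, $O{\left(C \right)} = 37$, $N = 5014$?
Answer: $\frac{150097012209}{707048542750} \approx 0.21229$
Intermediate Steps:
$q = 23619$ ($q = \left(37 + 8186\right) + 15396 = 8223 + 15396 = 23619$)
$E = - \frac{23375}{2}$ ($E = - \frac{2199 + 21176}{2} = \left(- \frac{1}{2}\right) 23375 = - \frac{23375}{2} \approx -11688.0$)
$Q = - \frac{2}{23375}$ ($Q = \frac{1}{- \frac{23375}{2}} = - \frac{2}{23375} \approx -8.5562 \cdot 10^{-5}$)
$\frac{N}{q} + \frac{Q}{23052} = \frac{5014}{23619} - \frac{2}{23375 \cdot 23052} = 5014 \cdot \frac{1}{23619} - \frac{1}{269420250} = \frac{5014}{23619} - \frac{1}{269420250} = \frac{150097012209}{707048542750}$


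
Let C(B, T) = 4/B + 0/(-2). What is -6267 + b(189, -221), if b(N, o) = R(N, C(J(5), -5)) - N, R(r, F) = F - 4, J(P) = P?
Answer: -32296/5 ≈ -6459.2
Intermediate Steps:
C(B, T) = 4/B (C(B, T) = 4/B + 0*(-½) = 4/B + 0 = 4/B)
R(r, F) = -4 + F
b(N, o) = -16/5 - N (b(N, o) = (-4 + 4/5) - N = (-4 + 4*(⅕)) - N = (-4 + ⅘) - N = -16/5 - N)
-6267 + b(189, -221) = -6267 + (-16/5 - 1*189) = -6267 + (-16/5 - 189) = -6267 - 961/5 = -32296/5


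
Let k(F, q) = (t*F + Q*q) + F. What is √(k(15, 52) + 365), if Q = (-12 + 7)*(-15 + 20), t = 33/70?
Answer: I*√178934/14 ≈ 30.215*I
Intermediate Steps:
t = 33/70 (t = 33*(1/70) = 33/70 ≈ 0.47143)
Q = -25 (Q = -5*5 = -25)
k(F, q) = -25*q + 103*F/70 (k(F, q) = (33*F/70 - 25*q) + F = (-25*q + 33*F/70) + F = -25*q + 103*F/70)
√(k(15, 52) + 365) = √((-25*52 + (103/70)*15) + 365) = √((-1300 + 309/14) + 365) = √(-17891/14 + 365) = √(-12781/14) = I*√178934/14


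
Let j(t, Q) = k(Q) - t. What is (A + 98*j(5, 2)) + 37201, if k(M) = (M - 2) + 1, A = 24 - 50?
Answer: 36783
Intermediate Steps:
A = -26
k(M) = -1 + M (k(M) = (-2 + M) + 1 = -1 + M)
j(t, Q) = -1 + Q - t (j(t, Q) = (-1 + Q) - t = -1 + Q - t)
(A + 98*j(5, 2)) + 37201 = (-26 + 98*(-1 + 2 - 1*5)) + 37201 = (-26 + 98*(-1 + 2 - 5)) + 37201 = (-26 + 98*(-4)) + 37201 = (-26 - 392) + 37201 = -418 + 37201 = 36783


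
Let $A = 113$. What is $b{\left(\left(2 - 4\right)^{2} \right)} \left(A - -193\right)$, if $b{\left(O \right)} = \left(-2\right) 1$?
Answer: $-612$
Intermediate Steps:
$b{\left(O \right)} = -2$
$b{\left(\left(2 - 4\right)^{2} \right)} \left(A - -193\right) = - 2 \left(113 - -193\right) = - 2 \left(113 + 193\right) = \left(-2\right) 306 = -612$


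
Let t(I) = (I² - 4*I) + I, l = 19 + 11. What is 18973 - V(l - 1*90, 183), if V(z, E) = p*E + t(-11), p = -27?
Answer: 23760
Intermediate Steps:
l = 30
t(I) = I² - 3*I
V(z, E) = 154 - 27*E (V(z, E) = -27*E - 11*(-3 - 11) = -27*E - 11*(-14) = -27*E + 154 = 154 - 27*E)
18973 - V(l - 1*90, 183) = 18973 - (154 - 27*183) = 18973 - (154 - 4941) = 18973 - 1*(-4787) = 18973 + 4787 = 23760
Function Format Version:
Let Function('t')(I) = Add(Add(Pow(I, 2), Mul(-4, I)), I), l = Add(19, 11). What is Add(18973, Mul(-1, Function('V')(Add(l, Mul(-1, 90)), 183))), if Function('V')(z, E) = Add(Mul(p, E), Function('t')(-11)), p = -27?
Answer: 23760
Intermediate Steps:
l = 30
Function('t')(I) = Add(Pow(I, 2), Mul(-3, I))
Function('V')(z, E) = Add(154, Mul(-27, E)) (Function('V')(z, E) = Add(Mul(-27, E), Mul(-11, Add(-3, -11))) = Add(Mul(-27, E), Mul(-11, -14)) = Add(Mul(-27, E), 154) = Add(154, Mul(-27, E)))
Add(18973, Mul(-1, Function('V')(Add(l, Mul(-1, 90)), 183))) = Add(18973, Mul(-1, Add(154, Mul(-27, 183)))) = Add(18973, Mul(-1, Add(154, -4941))) = Add(18973, Mul(-1, -4787)) = Add(18973, 4787) = 23760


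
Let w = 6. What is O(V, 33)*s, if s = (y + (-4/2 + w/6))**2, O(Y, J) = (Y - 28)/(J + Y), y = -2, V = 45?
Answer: 51/26 ≈ 1.9615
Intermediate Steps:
O(Y, J) = (-28 + Y)/(J + Y)
s = 9 (s = (-2 + (-4/2 + 6/6))**2 = (-2 + (-4*1/2 + 6*(1/6)))**2 = (-2 + (-2 + 1))**2 = (-2 - 1)**2 = (-3)**2 = 9)
O(V, 33)*s = ((-28 + 45)/(33 + 45))*9 = (17/78)*9 = 51/26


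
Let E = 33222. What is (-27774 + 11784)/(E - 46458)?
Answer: 2665/2206 ≈ 1.2081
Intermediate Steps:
(-27774 + 11784)/(E - 46458) = (-27774 + 11784)/(33222 - 46458) = -15990/(-13236) = -15990*(-1/13236) = 2665/2206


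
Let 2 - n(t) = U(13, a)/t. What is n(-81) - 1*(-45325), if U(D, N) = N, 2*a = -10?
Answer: 3671482/81 ≈ 45327.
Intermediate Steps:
a = -5 (a = (1/2)*(-10) = -5)
n(t) = 2 + 5/t (n(t) = 2 - (-5)/t = 2 + 5/t)
n(-81) - 1*(-45325) = (2 + 5/(-81)) - 1*(-45325) = (2 + 5*(-1/81)) + 45325 = (2 - 5/81) + 45325 = 157/81 + 45325 = 3671482/81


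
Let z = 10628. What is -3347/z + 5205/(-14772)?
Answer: -2182513/3270767 ≈ -0.66728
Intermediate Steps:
-3347/z + 5205/(-14772) = -3347/10628 + 5205/(-14772) = -3347*1/10628 + 5205*(-1/14772) = -3347/10628 - 1735/4924 = -2182513/3270767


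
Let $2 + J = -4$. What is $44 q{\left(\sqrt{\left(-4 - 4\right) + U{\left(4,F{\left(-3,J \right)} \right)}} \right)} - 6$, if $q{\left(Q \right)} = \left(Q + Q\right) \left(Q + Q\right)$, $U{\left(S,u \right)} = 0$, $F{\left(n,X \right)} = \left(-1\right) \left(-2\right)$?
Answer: $-1414$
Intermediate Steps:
$J = -6$ ($J = -2 - 4 = -6$)
$F{\left(n,X \right)} = 2$
$q{\left(Q \right)} = 4 Q^{2}$ ($q{\left(Q \right)} = 2 Q 2 Q = 4 Q^{2}$)
$44 q{\left(\sqrt{\left(-4 - 4\right) + U{\left(4,F{\left(-3,J \right)} \right)}} \right)} - 6 = 44 \cdot 4 \left(\sqrt{\left(-4 - 4\right) + 0}\right)^{2} - 6 = 44 \cdot 4 \left(\sqrt{-8 + 0}\right)^{2} - 6 = 44 \cdot 4 \left(\sqrt{-8}\right)^{2} - 6 = 44 \cdot 4 \left(2 i \sqrt{2}\right)^{2} - 6 = 44 \cdot 4 \left(-8\right) - 6 = 44 \left(-32\right) - 6 = -1408 - 6 = -1414$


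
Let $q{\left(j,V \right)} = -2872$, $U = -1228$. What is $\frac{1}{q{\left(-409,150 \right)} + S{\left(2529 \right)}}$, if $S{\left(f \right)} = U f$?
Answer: $- \frac{1}{3108484} \approx -3.217 \cdot 10^{-7}$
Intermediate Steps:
$S{\left(f \right)} = - 1228 f$
$\frac{1}{q{\left(-409,150 \right)} + S{\left(2529 \right)}} = \frac{1}{-2872 - 3105612} = \frac{1}{-3108484} = - \frac{1}{3108484}$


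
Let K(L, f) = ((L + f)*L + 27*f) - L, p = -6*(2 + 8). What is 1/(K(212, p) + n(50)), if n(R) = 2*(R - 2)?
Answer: 1/30488 ≈ 3.2800e-5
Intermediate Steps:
p = -60 (p = -6*10 = -60)
K(L, f) = -L + 27*f + L*(L + f) (K(L, f) = (L*(L + f) + 27*f) - L = (27*f + L*(L + f)) - L = -L + 27*f + L*(L + f))
n(R) = -4 + 2*R (n(R) = 2*(-2 + R) = -4 + 2*R)
1/(K(212, p) + n(50)) = 1/((212**2 - 1*212 + 27*(-60) + 212*(-60)) + (-4 + 2*50)) = 1/((44944 - 212 - 1620 - 12720) + (-4 + 100)) = 1/(30392 + 96) = 1/30488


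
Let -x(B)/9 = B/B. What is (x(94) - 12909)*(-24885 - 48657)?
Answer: 950015556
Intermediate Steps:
x(B) = -9 (x(B) = -9*B/B = -9*1 = -9)
(x(94) - 12909)*(-24885 - 48657) = (-9 - 12909)*(-24885 - 48657) = -12918*(-73542) = 950015556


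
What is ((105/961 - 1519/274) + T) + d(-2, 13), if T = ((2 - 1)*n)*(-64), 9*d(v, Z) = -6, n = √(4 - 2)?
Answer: -4819595/789942 - 64*√2 ≈ -96.611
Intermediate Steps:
n = √2 ≈ 1.4142
d(v, Z) = -⅔ (d(v, Z) = (⅑)*(-6) = -⅔)
T = -64*√2 (T = ((2 - 1)*√2)*(-64) = (1*√2)*(-64) = √2*(-64) = -64*√2 ≈ -90.510)
((105/961 - 1519/274) + T) + d(-2, 13) = ((105/961 - 1519/274) - 64*√2) - ⅔ = (-1430989/263314 - 64*√2) - ⅔ = -4819595/789942 - 64*√2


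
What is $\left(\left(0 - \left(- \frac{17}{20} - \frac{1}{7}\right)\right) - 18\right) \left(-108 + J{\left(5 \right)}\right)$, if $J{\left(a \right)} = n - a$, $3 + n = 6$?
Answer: $\frac{26191}{14} \approx 1870.8$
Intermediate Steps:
$n = 3$ ($n = -3 + 6 = 3$)
$J{\left(a \right)} = 3 - a$
$\left(\left(0 - \left(- \frac{17}{20} - \frac{1}{7}\right)\right) - 18\right) \left(-108 + J{\left(5 \right)}\right) = \left(\left(0 - \left(- \frac{17}{20} - \frac{1}{7}\right)\right) - 18\right) \left(-108 + \left(3 - 5\right)\right) = \left(\left(0 - - \frac{139}{140}\right) - 18\right) \left(-108 + \left(3 - 5\right)\right) = \left(\left(0 + \left(\frac{1}{7} + \frac{17}{20}\right)\right) - 18\right) \left(-108 - 2\right) = \left(\left(0 + \frac{139}{140}\right) - 18\right) \left(-110\right) = \left(\frac{139}{140} - 18\right) \left(-110\right) = \left(- \frac{2381}{140}\right) \left(-110\right) = \frac{26191}{14}$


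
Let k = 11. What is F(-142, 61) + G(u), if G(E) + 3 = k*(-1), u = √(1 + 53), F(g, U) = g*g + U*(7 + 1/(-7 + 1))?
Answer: 123401/6 ≈ 20567.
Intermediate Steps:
F(g, U) = g² + 41*U/6 (F(g, U) = g² + U*(7 + 1/(-6)) = g² + U*(7 - ⅙) = g² + U*(41/6) = g² + 41*U/6)
u = 3*√6 (u = √54 = 3*√6 ≈ 7.3485)
G(E) = -14 (G(E) = -3 + 11*(-1) = -3 - 11 = -14)
F(-142, 61) + G(u) = ((-142)² + (41/6)*61) - 14 = (20164 + 2501/6) - 14 = 123485/6 - 14 = 123401/6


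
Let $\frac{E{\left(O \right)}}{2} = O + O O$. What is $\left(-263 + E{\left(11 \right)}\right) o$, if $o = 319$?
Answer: $319$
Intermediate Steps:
$E{\left(O \right)} = 2 O + 2 O^{2}$ ($E{\left(O \right)} = 2 \left(O + O O\right) = 2 \left(O + O^{2}\right) = 2 O + 2 O^{2}$)
$\left(-263 + E{\left(11 \right)}\right) o = \left(-263 + 2 \cdot 11 \left(1 + 11\right)\right) 319 = \left(-263 + 2 \cdot 11 \cdot 12\right) 319 = \left(-263 + 264\right) 319 = 1 \cdot 319 = 319$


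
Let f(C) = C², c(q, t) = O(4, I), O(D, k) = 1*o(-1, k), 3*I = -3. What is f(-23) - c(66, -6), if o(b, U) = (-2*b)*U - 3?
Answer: 534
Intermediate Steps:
I = -1 (I = (⅓)*(-3) = -1)
o(b, U) = -3 - 2*U*b (o(b, U) = -2*U*b - 3 = -3 - 2*U*b)
O(D, k) = -3 + 2*k (O(D, k) = 1*(-3 - 2*k*(-1)) = 1*(-3 + 2*k) = -3 + 2*k)
c(q, t) = -5 (c(q, t) = -3 + 2*(-1) = -3 - 2 = -5)
f(-23) - c(66, -6) = (-23)² - 1*(-5) = 529 + 5 = 534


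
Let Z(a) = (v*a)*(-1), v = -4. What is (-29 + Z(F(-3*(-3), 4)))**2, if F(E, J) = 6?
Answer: 25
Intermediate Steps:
Z(a) = 4*a (Z(a) = -4*a*(-1) = 4*a)
(-29 + Z(F(-3*(-3), 4)))**2 = (-29 + 4*6)**2 = (-29 + 24)**2 = (-5)**2 = 25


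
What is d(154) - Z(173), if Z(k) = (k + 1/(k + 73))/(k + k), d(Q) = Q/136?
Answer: 228745/361743 ≈ 0.63234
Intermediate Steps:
d(Q) = Q/136 (d(Q) = Q*(1/136) = Q/136)
Z(k) = (k + 1/(73 + k))/(2*k) (Z(k) = (k + 1/(73 + k))/((2*k)) = (k + 1/(73 + k))*(1/(2*k)) = (k + 1/(73 + k))/(2*k))
d(154) - Z(173) = (1/136)*154 - (1 + 173**2 + 73*173)/(2*173*(73 + 173)) = 77/68 - (1 + 29929 + 12629)/(2*173*246) = 77/68 - 42559/(2*173*246) = 77/68 - 1*42559/85116 = 77/68 - 42559/85116 = 228745/361743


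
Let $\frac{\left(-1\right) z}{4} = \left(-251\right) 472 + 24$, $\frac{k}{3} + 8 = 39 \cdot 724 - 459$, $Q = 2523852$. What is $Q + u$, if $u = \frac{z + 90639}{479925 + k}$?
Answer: $\frac{1421514774095}{563232} \approx 2.5239 \cdot 10^{6}$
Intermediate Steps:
$k = 83307$ ($k = -24 + 3 \left(39 \cdot 724 - 459\right) = -24 + 3 \left(28236 - 459\right) = -24 + 3 \cdot 27777 = -24 + 83331 = 83307$)
$z = 473792$ ($z = - 4 \left(\left(-251\right) 472 + 24\right) = - 4 \left(-118472 + 24\right) = \left(-4\right) \left(-118448\right) = 473792$)
$u = \frac{564431}{563232}$ ($u = \frac{473792 + 90639}{479925 + 83307} = \frac{564431}{563232} \approx 1.0021$)
$Q + u = 2523852 + \frac{564431}{563232} = \frac{1421514774095}{563232}$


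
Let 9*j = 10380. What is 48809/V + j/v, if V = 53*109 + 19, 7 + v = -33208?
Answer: 46128749/5500404 ≈ 8.3864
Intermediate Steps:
j = 3460/3 (j = (⅑)*10380 = 3460/3 ≈ 1153.3)
v = -33215 (v = -7 - 33208 = -33215)
V = 5796 (V = 5777 + 19 = 5796)
48809/V + j/v = 48809/5796 + (3460/3)/(-33215) = 48809*(1/5796) + (3460/3)*(-1/33215) = 48809/5796 - 692/19929 = 46128749/5500404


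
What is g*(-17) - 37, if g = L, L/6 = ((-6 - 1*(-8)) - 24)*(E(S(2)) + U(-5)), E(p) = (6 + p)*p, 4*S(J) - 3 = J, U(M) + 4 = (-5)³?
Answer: -1076707/4 ≈ -2.6918e+5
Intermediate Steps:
U(M) = -129 (U(M) = -4 + (-5)³ = -4 - 125 = -129)
S(J) = ¾ + J/4
E(p) = p*(6 + p)
L = 63327/4 (L = 6*(((-6 - 1*(-8)) - 24)*((¾ + (¼)*2)*(6 + (¾ + (¼)*2)) - 129)) = 6*(((-6 + 8) - 24)*((¾ + ½)*(6 + (¾ + ½)) - 129)) = 6*((2 - 24)*(5*(6 + 5/4)/4 - 129)) = 6*(-22*((5/4)*(29/4) - 129)) = 6*(-22*(145/16 - 129)) = 6*(-22*(-1919/16)) = 6*(21109/8) = 63327/4 ≈ 15832.)
g = 63327/4 ≈ 15832.
g*(-17) - 37 = (63327/4)*(-17) - 37 = -1076559/4 - 37 = -1076707/4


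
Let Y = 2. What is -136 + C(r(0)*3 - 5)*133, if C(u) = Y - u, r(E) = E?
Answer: 795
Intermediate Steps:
C(u) = 2 - u
-136 + C(r(0)*3 - 5)*133 = -136 + (2 - (0*3 - 5))*133 = -136 + (2 - (0 - 5))*133 = -136 + (2 - 1*(-5))*133 = -136 + (2 + 5)*133 = -136 + 7*133 = -136 + 931 = 795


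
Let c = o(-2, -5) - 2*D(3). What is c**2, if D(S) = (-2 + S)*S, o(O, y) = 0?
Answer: 36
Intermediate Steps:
D(S) = S*(-2 + S)
c = -6 (c = 0 - 6*(-2 + 3) = 0 - 6 = -6)
c**2 = (-6)**2 = 36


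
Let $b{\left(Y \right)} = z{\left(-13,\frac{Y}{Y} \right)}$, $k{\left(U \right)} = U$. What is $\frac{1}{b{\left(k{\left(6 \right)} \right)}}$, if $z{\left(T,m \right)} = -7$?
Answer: $- \frac{1}{7} \approx -0.14286$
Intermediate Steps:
$b{\left(Y \right)} = -7$
$\frac{1}{b{\left(k{\left(6 \right)} \right)}} = \frac{1}{-7} = - \frac{1}{7}$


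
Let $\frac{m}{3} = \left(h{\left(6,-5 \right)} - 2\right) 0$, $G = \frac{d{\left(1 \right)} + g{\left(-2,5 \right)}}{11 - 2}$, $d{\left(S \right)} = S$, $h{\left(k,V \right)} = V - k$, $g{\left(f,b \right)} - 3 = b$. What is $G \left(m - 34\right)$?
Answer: $-34$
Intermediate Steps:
$g{\left(f,b \right)} = 3 + b$
$G = 1$ ($G = \frac{1 + \left(3 + 5\right)}{11 - 2} = \frac{1 + 8}{9} = 9 \cdot \frac{1}{9} = 1$)
$m = 0$ ($m = 3 \left(\left(-5 - 6\right) - 2\right) 0 = 3 \left(-11 - 2\right) 0 = 3 \left(\left(-13\right) 0\right) = 3 \cdot 0 = 0$)
$G \left(m - 34\right) = 1 \left(0 - 34\right) = 1 \left(-34\right) = -34$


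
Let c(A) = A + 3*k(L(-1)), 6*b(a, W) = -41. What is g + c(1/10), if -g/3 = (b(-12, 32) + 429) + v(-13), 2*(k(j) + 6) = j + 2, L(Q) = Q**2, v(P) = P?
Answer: -12409/10 ≈ -1240.9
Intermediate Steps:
b(a, W) = -41/6 (b(a, W) = (1/6)*(-41) = -41/6)
k(j) = -5 + j/2 (k(j) = -6 + (j + 2)/2 = -6 + (2 + j)/2 = -6 + (1 + j/2) = -5 + j/2)
g = -2455/2 (g = -3*((-41/6 + 429) - 13) = -3*(2533/6 - 13) = -3*2455/6 = -2455/2 ≈ -1227.5)
c(A) = -27/2 + A (c(A) = A + 3*(-5 + (1/2)*(-1)**2) = A + 3*(-5 + (1/2)*1) = A + 3*(-5 + 1/2) = A + 3*(-9/2) = A - 27/2 = -27/2 + A)
g + c(1/10) = -2455/2 + (-27/2 + 1/10) = -2455/2 - 67/5 = -12409/10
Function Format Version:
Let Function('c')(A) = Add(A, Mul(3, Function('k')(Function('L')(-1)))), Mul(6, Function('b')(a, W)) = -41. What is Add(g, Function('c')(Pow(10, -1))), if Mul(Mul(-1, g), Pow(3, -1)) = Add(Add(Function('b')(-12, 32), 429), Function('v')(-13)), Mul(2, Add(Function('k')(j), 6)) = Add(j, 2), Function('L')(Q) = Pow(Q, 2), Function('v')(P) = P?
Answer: Rational(-12409, 10) ≈ -1240.9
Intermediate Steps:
Function('b')(a, W) = Rational(-41, 6) (Function('b')(a, W) = Mul(Rational(1, 6), -41) = Rational(-41, 6))
Function('k')(j) = Add(-5, Mul(Rational(1, 2), j)) (Function('k')(j) = Add(-6, Mul(Rational(1, 2), Add(j, 2))) = Add(-6, Mul(Rational(1, 2), Add(2, j))) = Add(-6, Add(1, Mul(Rational(1, 2), j))) = Add(-5, Mul(Rational(1, 2), j)))
g = Rational(-2455, 2) (g = Mul(-3, Add(Add(Rational(-41, 6), 429), -13)) = Mul(-3, Add(Rational(2533, 6), -13)) = Mul(-3, Rational(2455, 6)) = Rational(-2455, 2) ≈ -1227.5)
Function('c')(A) = Add(Rational(-27, 2), A) (Function('c')(A) = Add(A, Mul(3, Add(-5, Mul(Rational(1, 2), Pow(-1, 2))))) = Add(A, Mul(3, Add(-5, Mul(Rational(1, 2), 1)))) = Add(A, Mul(3, Add(-5, Rational(1, 2)))) = Add(A, Mul(3, Rational(-9, 2))) = Add(A, Rational(-27, 2)) = Add(Rational(-27, 2), A))
Add(g, Function('c')(Pow(10, -1))) = Add(Rational(-2455, 2), Add(Rational(-27, 2), Pow(10, -1))) = Add(Rational(-2455, 2), Add(Rational(-27, 2), Rational(1, 10))) = Add(Rational(-2455, 2), Rational(-67, 5)) = Rational(-12409, 10)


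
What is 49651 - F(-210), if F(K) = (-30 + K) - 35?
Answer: 49926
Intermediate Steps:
F(K) = -65 + K
49651 - F(-210) = 49651 - (-65 - 210) = 49651 - 1*(-275) = 49651 + 275 = 49926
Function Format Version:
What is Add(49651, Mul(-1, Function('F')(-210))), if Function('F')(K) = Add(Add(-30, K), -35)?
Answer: 49926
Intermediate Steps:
Function('F')(K) = Add(-65, K)
Add(49651, Mul(-1, Function('F')(-210))) = Add(49651, Mul(-1, Add(-65, -210))) = Add(49651, Mul(-1, -275)) = Add(49651, 275) = 49926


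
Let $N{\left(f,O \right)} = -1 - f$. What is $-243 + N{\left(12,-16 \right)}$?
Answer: $-256$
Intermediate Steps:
$-243 + N{\left(12,-16 \right)} = -243 - 13 = -256$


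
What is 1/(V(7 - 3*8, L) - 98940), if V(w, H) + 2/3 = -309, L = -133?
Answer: -3/297749 ≈ -1.0076e-5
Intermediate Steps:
V(w, H) = -929/3 (V(w, H) = -⅔ - 309 = -929/3)
1/(V(7 - 3*8, L) - 98940) = 1/(-929/3 - 98940) = 1/(-297749/3) = -3/297749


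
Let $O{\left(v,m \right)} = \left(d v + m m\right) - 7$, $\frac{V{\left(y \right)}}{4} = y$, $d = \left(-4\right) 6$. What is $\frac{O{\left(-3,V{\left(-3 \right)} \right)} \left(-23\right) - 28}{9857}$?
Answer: $- \frac{4835}{9857} \approx -0.49051$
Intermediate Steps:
$d = -24$
$V{\left(y \right)} = 4 y$
$O{\left(v,m \right)} = -7 + m^{2} - 24 v$ ($O{\left(v,m \right)} = \left(- 24 v + m m\right) - 7 = \left(- 24 v + m^{2}\right) - 7 = \left(m^{2} - 24 v\right) - 7 = -7 + m^{2} - 24 v$)
$\frac{O{\left(-3,V{\left(-3 \right)} \right)} \left(-23\right) - 28}{9857} = \frac{\left(-7 + \left(4 \left(-3\right)\right)^{2} - -72\right) \left(-23\right) - 28}{9857} = \left(\left(-7 + \left(-12\right)^{2} + 72\right) \left(-23\right) - 28\right) \frac{1}{9857} = \left(\left(-7 + 144 + 72\right) \left(-23\right) - 28\right) \frac{1}{9857} = \left(209 \left(-23\right) - 28\right) \frac{1}{9857} = \left(-4807 - 28\right) \frac{1}{9857} = \left(-4835\right) \frac{1}{9857} = - \frac{4835}{9857}$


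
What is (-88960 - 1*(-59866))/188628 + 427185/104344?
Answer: 6461938987/1640183336 ≈ 3.9398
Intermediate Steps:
(-88960 - 1*(-59866))/188628 + 427185/104344 = (-88960 + 59866)*(1/188628) + 427185*(1/104344) = -29094*1/188628 + 427185/104344 = -4849/31438 + 427185/104344 = 6461938987/1640183336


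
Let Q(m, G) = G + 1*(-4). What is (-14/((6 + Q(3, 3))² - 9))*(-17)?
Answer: 119/8 ≈ 14.875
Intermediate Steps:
Q(m, G) = -4 + G (Q(m, G) = G - 4 = -4 + G)
(-14/((6 + Q(3, 3))² - 9))*(-17) = (-14/((6 + (-4 + 3))² - 9))*(-17) = (-14/((6 - 1)² - 9))*(-17) = (-14/(5² - 9))*(-17) = (-14/(25 - 9))*(-17) = (-14/16)*(-17) = ((1/16)*(-14))*(-17) = -7/8*(-17) = 119/8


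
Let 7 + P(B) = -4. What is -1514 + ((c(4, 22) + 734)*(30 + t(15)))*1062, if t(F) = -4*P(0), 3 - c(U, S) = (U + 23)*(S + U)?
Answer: 2749066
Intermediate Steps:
P(B) = -11 (P(B) = -7 - 4 = -11)
c(U, S) = 3 - (23 + U)*(S + U) (c(U, S) = 3 - (U + 23)*(S + U) = 3 - (23 + U)*(S + U))
t(F) = 44 (t(F) = -4*(-11) = 44)
-1514 + ((c(4, 22) + 734)*(30 + t(15)))*1062 = -1514 + (((3 - 1*4² - 23*22 - 23*4 - 1*22*4) + 734)*(30 + 44))*1062 = -1514 + (((3 - 1*16 - 506 - 92 - 88) + 734)*74)*1062 = -1514 + (((3 - 16 - 506 - 92 - 88) + 734)*74)*1062 = -1514 + ((-699 + 734)*74)*1062 = -1514 + (35*74)*1062 = -1514 + 2590*1062 = -1514 + 2750580 = 2749066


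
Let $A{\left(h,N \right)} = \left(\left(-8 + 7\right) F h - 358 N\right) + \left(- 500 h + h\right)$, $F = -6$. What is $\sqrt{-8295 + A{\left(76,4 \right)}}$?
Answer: $i \sqrt{47195} \approx 217.24 i$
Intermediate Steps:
$A{\left(h,N \right)} = - 493 h - 358 N$ ($A{\left(h,N \right)} = \left(\left(-8 + 7\right) \left(-6\right) h - 358 N\right) + \left(- 500 h + h\right) = \left(\left(-1\right) \left(-6\right) h - 358 N\right) - 499 h = \left(6 h - 358 N\right) - 499 h = \left(- 358 N + 6 h\right) - 499 h = - 493 h - 358 N$)
$\sqrt{-8295 + A{\left(76,4 \right)}} = \sqrt{-8295 - 38900} = \sqrt{-47195} = i \sqrt{47195}$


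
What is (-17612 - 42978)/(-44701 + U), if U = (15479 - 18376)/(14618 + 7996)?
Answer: 1370182260/1010871311 ≈ 1.3554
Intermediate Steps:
U = -2897/22614 ≈ -0.12811
(-17612 - 42978)/(-44701 + U) = (-17612 - 42978)/(-44701 - 2897/22614) = -60590/(-1010871311/22614) = -60590*(-22614/1010871311) = 1370182260/1010871311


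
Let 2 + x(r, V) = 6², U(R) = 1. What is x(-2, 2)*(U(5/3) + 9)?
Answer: 340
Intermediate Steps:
x(r, V) = 34 (x(r, V) = -2 + 6² = -2 + 36 = 34)
x(-2, 2)*(U(5/3) + 9) = 34*(1 + 9) = 34*10 = 340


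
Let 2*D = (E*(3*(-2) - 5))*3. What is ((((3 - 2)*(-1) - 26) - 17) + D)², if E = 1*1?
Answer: 14641/4 ≈ 3660.3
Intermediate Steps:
E = 1
D = -33/2 (D = ((1*(3*(-2) - 5))*3)/2 = ((1*(-6 - 5))*3)/2 = ((1*(-11))*3)/2 = (-11*3)/2 = (½)*(-33) = -33/2 ≈ -16.500)
((((3 - 2)*(-1) - 26) - 17) + D)² = ((((3 - 2)*(-1) - 26) - 17) - 33/2)² = (((1*(-1) - 26) - 17) - 33/2)² = (((-1 - 26) - 17) - 33/2)² = ((-27 - 17) - 33/2)² = (-44 - 33/2)² = (-121/2)² = 14641/4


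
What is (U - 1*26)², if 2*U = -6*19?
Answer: 6889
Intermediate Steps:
U = -57 (U = (-6*19)/2 = (½)*(-114) = -57)
(U - 1*26)² = (-57 - 1*26)² = (-57 - 26)² = (-83)² = 6889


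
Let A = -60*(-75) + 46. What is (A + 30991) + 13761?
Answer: 49298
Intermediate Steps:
A = 4546 (A = 4500 + 46 = 4546)
(A + 30991) + 13761 = (4546 + 30991) + 13761 = 35537 + 13761 = 49298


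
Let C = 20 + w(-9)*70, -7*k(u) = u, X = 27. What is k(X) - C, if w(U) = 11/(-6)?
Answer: 2194/21 ≈ 104.48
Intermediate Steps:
w(U) = -11/6 (w(U) = 11*(-1/6) = -11/6)
k(u) = -u/7
C = -325/3 (C = 20 - 11/6*70 = 20 - 385/3 = -325/3 ≈ -108.33)
k(X) - C = -1/7*27 - 1*(-325/3) = -27/7 + 325/3 = 2194/21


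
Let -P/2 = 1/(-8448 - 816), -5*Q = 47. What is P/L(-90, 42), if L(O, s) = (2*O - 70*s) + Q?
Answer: -5/72476904 ≈ -6.8987e-8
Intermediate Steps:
Q = -47/5 (Q = -⅕*47 = -47/5 ≈ -9.4000)
P = 1/4632 (P = -2/(-8448 - 816) = -2/(-9264) = -2*(-1/9264) = 1/4632 ≈ 0.00021589)
L(O, s) = -47/5 - 70*s + 2*O (L(O, s) = (2*O - 70*s) - 47/5 = (-70*s + 2*O) - 47/5 = -47/5 - 70*s + 2*O)
P/L(-90, 42) = 1/(4632*(-47/5 - 70*42 + 2*(-90))) = 1/(4632*(-47/5 - 2940 - 180)) = 1/(4632*(-15647/5)) = (1/4632)*(-5/15647) = -5/72476904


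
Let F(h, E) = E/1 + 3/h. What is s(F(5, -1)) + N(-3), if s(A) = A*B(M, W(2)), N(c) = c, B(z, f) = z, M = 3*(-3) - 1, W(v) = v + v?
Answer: 1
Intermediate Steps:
W(v) = 2*v
M = -10 (M = -9 - 1 = -10)
F(h, E) = E + 3/h (F(h, E) = E*1 + 3/h = E + 3/h)
s(A) = -10*A (s(A) = A*(-10) = -10*A)
s(F(5, -1)) + N(-3) = -10*(-1 + 3/5) - 3 = -10*(-1 + 3*(⅕)) - 3 = -10*(-1 + ⅗) - 3 = -10*(-⅖) - 3 = 4 - 3 = 1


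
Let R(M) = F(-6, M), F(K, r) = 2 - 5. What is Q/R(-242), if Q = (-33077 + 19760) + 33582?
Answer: -6755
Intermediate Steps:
F(K, r) = -3
R(M) = -3
Q = 20265 (Q = -13317 + 33582 = 20265)
Q/R(-242) = 20265/(-3) = 20265*(-⅓) = -6755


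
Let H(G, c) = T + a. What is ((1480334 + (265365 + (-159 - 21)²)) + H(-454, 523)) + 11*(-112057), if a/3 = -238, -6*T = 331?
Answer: 3268217/6 ≈ 5.4470e+5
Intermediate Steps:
T = -331/6 (T = -⅙*331 = -331/6 ≈ -55.167)
a = -714 (a = 3*(-238) = -714)
H(G, c) = -4615/6 (H(G, c) = -331/6 - 714 = -4615/6)
((1480334 + (265365 + (-159 - 21)²)) + H(-454, 523)) + 11*(-112057) = ((1480334 + (265365 + (-159 - 21)²)) - 4615/6) + 11*(-112057) = ((1480334 + (265365 + (-180)²)) - 4615/6) - 1232627 = ((1480334 + (265365 + 32400)) - 4615/6) - 1232627 = ((1480334 + 297765) - 4615/6) - 1232627 = (1778099 - 4615/6) - 1232627 = 10663979/6 - 1232627 = 3268217/6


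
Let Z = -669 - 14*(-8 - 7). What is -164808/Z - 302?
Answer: 970/17 ≈ 57.059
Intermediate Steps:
Z = -459 (Z = -669 - 14*(-15) = -669 + 210 = -459)
-164808/Z - 302 = -164808/(-459) - 302 = -164808*(-1)/459 - 302 = -872*(-7/17) - 302 = 6104/17 - 302 = 970/17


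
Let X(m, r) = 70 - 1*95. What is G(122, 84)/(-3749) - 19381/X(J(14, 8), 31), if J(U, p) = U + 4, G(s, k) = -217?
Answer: 72664794/93725 ≈ 775.30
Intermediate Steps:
J(U, p) = 4 + U
X(m, r) = -25 (X(m, r) = 70 - 95 = -25)
G(122, 84)/(-3749) - 19381/X(J(14, 8), 31) = -217/(-3749) - 19381/(-25) = -217*(-1/3749) - 19381*(-1/25) = 217/3749 + 19381/25 = 72664794/93725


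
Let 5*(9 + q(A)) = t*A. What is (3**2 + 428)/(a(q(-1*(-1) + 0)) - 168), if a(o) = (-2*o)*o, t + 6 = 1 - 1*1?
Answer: -10925/9402 ≈ -1.1620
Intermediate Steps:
t = -6 (t = -6 + (1 - 1*1) = -6 + (1 - 1) = -6 + 0 = -6)
q(A) = -9 - 6*A/5 (q(A) = -9 + (-6*A)/5 = -9 - 6*A/5)
a(o) = -2*o**2
(3**2 + 428)/(a(q(-1*(-1) + 0)) - 168) = (3**2 + 428)/(-2*(-9 - 6*(-1*(-1) + 0)/5)**2 - 168) = (9 + 428)/(-2*(-9 - 6*(1 + 0)/5)**2 - 168) = 437/(-2*(-9 - 6/5*1)**2 - 168) = 437/(-2*(-9 - 6/5)**2 - 168) = 437/(-2*(-51/5)**2 - 168) = 437/(-2*2601/25 - 168) = 437/(-5202/25 - 168) = 437/(-9402/25) = 437*(-25/9402) = -10925/9402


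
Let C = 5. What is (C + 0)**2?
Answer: 25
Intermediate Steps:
(C + 0)**2 = (5 + 0)**2 = 5**2 = 25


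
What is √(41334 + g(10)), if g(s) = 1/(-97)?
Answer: √388911509/97 ≈ 203.31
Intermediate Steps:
g(s) = -1/97
√(41334 + g(10)) = √(41334 - 1/97) = √(4009397/97) = √388911509/97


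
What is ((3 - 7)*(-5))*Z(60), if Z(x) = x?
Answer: 1200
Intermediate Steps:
((3 - 7)*(-5))*Z(60) = ((3 - 7)*(-5))*60 = -4*(-5)*60 = 20*60 = 1200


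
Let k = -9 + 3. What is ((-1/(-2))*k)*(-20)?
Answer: 60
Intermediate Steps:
k = -6
((-1/(-2))*k)*(-20) = (-1/(-2)*(-6))*(-20) = (-1*(-½)*(-6))*(-20) = ((½)*(-6))*(-20) = -3*(-20) = 60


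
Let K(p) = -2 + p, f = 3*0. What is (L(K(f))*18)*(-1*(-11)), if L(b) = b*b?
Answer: 792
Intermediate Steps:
f = 0
L(b) = b²
(L(K(f))*18)*(-1*(-11)) = ((-2 + 0)²*18)*(-1*(-11)) = ((-2)²*18)*11 = (4*18)*11 = 72*11 = 792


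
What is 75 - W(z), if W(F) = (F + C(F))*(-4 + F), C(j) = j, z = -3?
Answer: 33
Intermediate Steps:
W(F) = 2*F*(-4 + F) (W(F) = (F + F)*(-4 + F) = (2*F)*(-4 + F) = 2*F*(-4 + F))
75 - W(z) = 75 - 2*(-3)*(-4 - 3) = 75 - 2*(-3)*(-7) = 75 - 1*42 = 75 - 42 = 33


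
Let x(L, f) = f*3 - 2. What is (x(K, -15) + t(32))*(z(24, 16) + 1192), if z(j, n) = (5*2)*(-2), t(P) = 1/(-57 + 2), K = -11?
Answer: -3030792/55 ≈ -55105.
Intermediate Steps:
t(P) = -1/55 (t(P) = 1/(-55) = -1/55)
x(L, f) = -2 + 3*f (x(L, f) = 3*f - 2 = -2 + 3*f)
z(j, n) = -20 (z(j, n) = 10*(-2) = -20)
(x(K, -15) + t(32))*(z(24, 16) + 1192) = ((-2 + 3*(-15)) - 1/55)*(-20 + 1192) = ((-2 - 45) - 1/55)*1172 = (-47 - 1/55)*1172 = -2586/55*1172 = -3030792/55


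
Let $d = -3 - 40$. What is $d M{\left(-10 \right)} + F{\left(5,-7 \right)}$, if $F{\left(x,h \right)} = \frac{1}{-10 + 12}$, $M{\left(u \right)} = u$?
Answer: $\frac{861}{2} \approx 430.5$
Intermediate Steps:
$F{\left(x,h \right)} = \frac{1}{2}$
$d = -43$ ($d = -3 - 40 = -43$)
$d M{\left(-10 \right)} + F{\left(5,-7 \right)} = \left(-43\right) \left(-10\right) + \frac{1}{2} = 430 + \frac{1}{2} = \frac{861}{2}$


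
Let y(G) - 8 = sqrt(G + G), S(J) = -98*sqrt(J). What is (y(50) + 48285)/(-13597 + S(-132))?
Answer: -656775891/186146137 + 9467388*I*sqrt(33)/186146137 ≈ -3.5283 + 0.29217*I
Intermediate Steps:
y(G) = 8 + sqrt(2)*sqrt(G) (y(G) = 8 + sqrt(G + G) = 8 + sqrt(2*G) = 8 + sqrt(2)*sqrt(G))
(y(50) + 48285)/(-13597 + S(-132)) = ((8 + sqrt(2)*sqrt(50)) + 48285)/(-13597 - 196*I*sqrt(33)) = ((8 + sqrt(2)*(5*sqrt(2))) + 48285)/(-13597 - 196*I*sqrt(33)) = ((8 + 10) + 48285)/(-13597 - 196*I*sqrt(33)) = (18 + 48285)/(-13597 - 196*I*sqrt(33)) = 48303/(-13597 - 196*I*sqrt(33))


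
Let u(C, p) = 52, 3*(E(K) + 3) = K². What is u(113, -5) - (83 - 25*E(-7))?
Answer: 907/3 ≈ 302.33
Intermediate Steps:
E(K) = -3 + K²/3
u(113, -5) - (83 - 25*E(-7)) = 52 - (83 - 25*(-3 + (⅓)*(-7)²)) = 52 - (83 - 25*(-3 + (⅓)*49)) = 52 - (83 - 25*(-3 + 49/3)) = 52 - (83 - 25*40/3) = 52 - (83 - 1000/3) = 52 - 1*(-751/3) = 52 + 751/3 = 907/3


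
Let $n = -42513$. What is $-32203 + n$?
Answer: $-74716$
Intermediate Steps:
$-32203 + n = -32203 - 42513 = -74716$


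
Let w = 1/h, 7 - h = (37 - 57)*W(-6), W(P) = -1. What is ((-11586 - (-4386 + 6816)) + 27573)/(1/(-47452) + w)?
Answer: -8362987932/47465 ≈ -1.7619e+5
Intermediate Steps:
h = -13 (h = 7 - (37 - 57)*(-1) = 7 - (-20)*(-1) = 7 - 1*20 = 7 - 20 = -13)
w = -1/13 (w = 1/(-13) = -1/13 ≈ -0.076923)
((-11586 - (-4386 + 6816)) + 27573)/(1/(-47452) + w) = ((-11586 - (-4386 + 6816)) + 27573)/(1/(-47452) - 1/13) = ((-11586 - 1*2430) + 27573)/(-1/47452 - 1/13) = ((-11586 - 2430) + 27573)/(-47465/616876) = (-14016 + 27573)*(-616876/47465) = 13557*(-616876/47465) = -8362987932/47465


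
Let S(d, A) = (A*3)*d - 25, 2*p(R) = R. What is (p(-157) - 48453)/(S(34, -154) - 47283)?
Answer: 97063/126032 ≈ 0.77015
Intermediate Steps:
p(R) = R/2
S(d, A) = -25 + 3*A*d (S(d, A) = (3*A)*d - 25 = 3*A*d - 25 = -25 + 3*A*d)
(p(-157) - 48453)/(S(34, -154) - 47283) = ((½)*(-157) - 48453)/((-25 + 3*(-154)*34) - 47283) = (-157/2 - 48453)/((-25 - 15708) - 47283) = -97063/(2*(-15733 - 47283)) = -97063/2/(-63016) = -97063/2*(-1/63016) = 97063/126032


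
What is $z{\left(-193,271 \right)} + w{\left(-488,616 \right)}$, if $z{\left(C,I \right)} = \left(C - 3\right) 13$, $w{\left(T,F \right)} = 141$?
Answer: $-2407$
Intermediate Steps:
$z{\left(C,I \right)} = -39 + 13 C$ ($z{\left(C,I \right)} = \left(-3 + C\right) 13 = -39 + 13 C$)
$z{\left(-193,271 \right)} + w{\left(-488,616 \right)} = \left(-39 + 13 \left(-193\right)\right) + 141 = \left(-39 - 2509\right) + 141 = -2548 + 141 = -2407$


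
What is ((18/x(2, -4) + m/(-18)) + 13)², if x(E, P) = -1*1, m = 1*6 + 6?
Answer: 289/9 ≈ 32.111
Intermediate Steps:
m = 12 (m = 6 + 6 = 12)
x(E, P) = -1
((18/x(2, -4) + m/(-18)) + 13)² = ((18/(-1) + 12/(-18)) + 13)² = ((18*(-1) + 12*(-1/18)) + 13)² = ((-18 - ⅔) + 13)² = (-56/3 + 13)² = (-17/3)² = 289/9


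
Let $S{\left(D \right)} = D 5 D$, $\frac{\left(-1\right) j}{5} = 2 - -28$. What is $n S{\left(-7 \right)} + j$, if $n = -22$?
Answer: $-5540$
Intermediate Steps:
$j = -150$ ($j = - 5 \left(2 - -28\right) = - 5 \left(2 + 28\right) = \left(-5\right) 30 = -150$)
$S{\left(D \right)} = 5 D^{2}$ ($S{\left(D \right)} = 5 D D = 5 D^{2}$)
$n S{\left(-7 \right)} + j = - 22 \cdot 5 \left(-7\right)^{2} - 150 = - 22 \cdot 5 \cdot 49 - 150 = \left(-22\right) 245 - 150 = -5390 - 150 = -5540$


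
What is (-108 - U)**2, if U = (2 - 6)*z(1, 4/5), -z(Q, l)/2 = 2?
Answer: 15376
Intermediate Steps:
z(Q, l) = -4 (z(Q, l) = -2*2 = -4)
U = 16 (U = (2 - 6)*(-4) = -4*(-4) = 16)
(-108 - U)**2 = (-108 - 1*16)**2 = (-108 - 16)**2 = (-124)**2 = 15376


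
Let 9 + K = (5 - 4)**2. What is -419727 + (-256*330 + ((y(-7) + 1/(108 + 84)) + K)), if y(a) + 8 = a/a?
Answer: -96810623/192 ≈ -5.0422e+5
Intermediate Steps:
K = -8 (K = -9 + (5 - 4)**2 = -9 + 1**2 = -9 + 1 = -8)
y(a) = -7 (y(a) = -8 + a/a = -8 + 1 = -7)
-419727 + (-256*330 + ((y(-7) + 1/(108 + 84)) + K)) = -419727 + (-256*330 + ((-7 + 1/(108 + 84)) - 8)) = -419727 + (-84480 + ((-7 + 1/192) - 8)) = -419727 + (-84480 + (-1343/192 - 8)) = -419727 + (-84480 - 2879/192) = -419727 - 16223039/192 = -96810623/192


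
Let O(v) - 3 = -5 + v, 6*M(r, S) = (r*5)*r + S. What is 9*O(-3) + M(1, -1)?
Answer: -133/3 ≈ -44.333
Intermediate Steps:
M(r, S) = S/6 + 5*r**2/6 (M(r, S) = ((r*5)*r + S)/6 = ((5*r)*r + S)/6 = (5*r**2 + S)/6 = (S + 5*r**2)/6 = S/6 + 5*r**2/6)
O(v) = -2 + v (O(v) = 3 + (-5 + v) = -2 + v)
9*O(-3) + M(1, -1) = 9*(-2 - 3) + ((1/6)*(-1) + (5/6)*1**2) = 9*(-5) + (-1/6 + (5/6)*1) = -45 + (-1/6 + 5/6) = -45 + 2/3 = -133/3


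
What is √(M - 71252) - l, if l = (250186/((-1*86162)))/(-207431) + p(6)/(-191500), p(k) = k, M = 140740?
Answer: 14831349983/855654067728250 + 4*√4343 ≈ 263.61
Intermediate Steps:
l = -14831349983/855654067728250 (l = (250186/((-1*86162)))/(-207431) + 6/(-191500) = (250186/(-86162))*(-1/207431) + 6*(-1/191500) = (250186*(-1/86162))*(-1/207431) - 3/95750 = -125093/43081*(-1/207431) - 3/95750 = 125093/8936334911 - 3/95750 = -14831349983/855654067728250 ≈ -1.7333e-5)
√(M - 71252) - l = √(140740 - 71252) - 1*(-14831349983/855654067728250) = √69488 + 14831349983/855654067728250 = 4*√4343 + 14831349983/855654067728250 = 14831349983/855654067728250 + 4*√4343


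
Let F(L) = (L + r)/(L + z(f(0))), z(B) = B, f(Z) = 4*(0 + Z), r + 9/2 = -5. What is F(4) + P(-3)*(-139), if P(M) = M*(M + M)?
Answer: -20027/8 ≈ -2503.4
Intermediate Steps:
r = -19/2 (r = -9/2 - 5 = -19/2 ≈ -9.5000)
f(Z) = 4*Z
F(L) = (-19/2 + L)/L (F(L) = (L - 19/2)/(L + 4*0) = (-19/2 + L)/(L + 0) = (-19/2 + L)/L)
P(M) = 2*M² (P(M) = M*(2*M) = 2*M²)
F(4) + P(-3)*(-139) = (-19/2 + 4)/4 + (2*(-3)²)*(-139) = (¼)*(-11/2) + (2*9)*(-139) = -11/8 + 18*(-139) = -11/8 - 2502 = -20027/8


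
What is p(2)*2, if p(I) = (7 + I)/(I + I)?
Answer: 9/2 ≈ 4.5000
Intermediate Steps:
p(I) = (7 + I)/(2*I) (p(I) = (7 + I)/((2*I)) = (7 + I)*(1/(2*I)) = (7 + I)/(2*I))
p(2)*2 = ((½)*(7 + 2)/2)*2 = ((½)*(½)*9)*2 = (9/4)*2 = 9/2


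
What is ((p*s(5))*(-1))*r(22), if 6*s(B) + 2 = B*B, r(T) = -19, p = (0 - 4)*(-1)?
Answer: 874/3 ≈ 291.33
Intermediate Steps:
p = 4 (p = -4*(-1) = 4)
s(B) = -⅓ + B²/6 (s(B) = -⅓ + (B*B)/6 = -⅓ + B²/6)
((p*s(5))*(-1))*r(22) = ((4*(-⅓ + (⅙)*5²))*(-1))*(-19) = ((4*(-⅓ + (⅙)*25))*(-1))*(-19) = ((4*(-⅓ + 25/6))*(-1))*(-19) = ((4*(23/6))*(-1))*(-19) = ((46/3)*(-1))*(-19) = -46/3*(-19) = 874/3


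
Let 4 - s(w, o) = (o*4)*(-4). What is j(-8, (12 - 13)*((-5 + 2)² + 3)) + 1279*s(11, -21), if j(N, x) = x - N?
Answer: -424632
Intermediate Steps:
s(w, o) = 4 + 16*o (s(w, o) = 4 - o*4*(-4) = 4 - 4*o*(-4) = 4 - (-16)*o = 4 + 16*o)
j(-8, (12 - 13)*((-5 + 2)² + 3)) + 1279*s(11, -21) = ((12 - 13)*((-5 + 2)² + 3) - 1*(-8)) + 1279*(4 + 16*(-21)) = (-((-3)² + 3) + 8) + 1279*(4 - 336) = (-(9 + 3) + 8) + 1279*(-332) = (-1*12 + 8) - 424628 = (-12 + 8) - 424628 = -4 - 424628 = -424632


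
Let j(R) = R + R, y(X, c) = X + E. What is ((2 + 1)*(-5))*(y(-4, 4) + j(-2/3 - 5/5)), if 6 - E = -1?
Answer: 5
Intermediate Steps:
E = 7 (E = 6 - 1*(-1) = 6 + 1 = 7)
y(X, c) = 7 + X (y(X, c) = X + 7 = 7 + X)
j(R) = 2*R
((2 + 1)*(-5))*(y(-4, 4) + j(-2/3 - 5/5)) = ((2 + 1)*(-5))*((7 - 4) + 2*(-2/3 - 5/5)) = (3*(-5))*(3 + 2*(-2*1/3 - 5*1/5)) = -15*(3 + 2*(-2/3 - 1)) = -15*(3 + 2*(-5/3)) = -15*(3 - 10/3) = -15*(-1/3) = 5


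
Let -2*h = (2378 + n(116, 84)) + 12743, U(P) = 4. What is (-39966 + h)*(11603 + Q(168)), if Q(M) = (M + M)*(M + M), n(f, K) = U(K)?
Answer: -11834501443/2 ≈ -5.9173e+9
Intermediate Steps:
n(f, K) = 4
h = -15125/2 (h = -((2378 + 4) + 12743)/2 = -(2382 + 12743)/2 = -½*15125 = -15125/2 ≈ -7562.5)
Q(M) = 4*M² (Q(M) = (2*M)*(2*M) = 4*M²)
(-39966 + h)*(11603 + Q(168)) = (-39966 - 15125/2)*(11603 + 4*168²) = -95057*(11603 + 4*28224)/2 = -95057*(11603 + 112896)/2 = -95057/2*124499 = -11834501443/2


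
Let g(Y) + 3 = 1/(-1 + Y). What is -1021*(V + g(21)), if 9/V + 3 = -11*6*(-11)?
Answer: 14456339/4820 ≈ 2999.2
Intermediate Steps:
V = 3/241 (V = 9/(-3 - 11*6*(-11)) = 9/(-3 - 66*(-11)) = 9/(-3 + 726) = 9/723 = 9*(1/723) = 3/241 ≈ 0.012448)
g(Y) = -3 + 1/(-1 + Y)
-1021*(V + g(21)) = -1021*(3/241 + (4 - 3*21)/(-1 + 21)) = -1021*(3/241 + (4 - 63)/20) = -1021*(3/241 + (1/20)*(-59)) = -1021*(3/241 - 59/20) = -1021*(-14159/4820) = 14456339/4820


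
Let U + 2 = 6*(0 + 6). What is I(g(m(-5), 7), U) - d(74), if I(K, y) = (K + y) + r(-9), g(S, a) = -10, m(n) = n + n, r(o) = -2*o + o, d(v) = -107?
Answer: 140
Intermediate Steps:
r(o) = -o
m(n) = 2*n
U = 34 (U = -2 + 6*(0 + 6) = -2 + 6*6 = -2 + 36 = 34)
I(K, y) = 9 + K + y (I(K, y) = (K + y) - 1*(-9) = (K + y) + 9 = 9 + K + y)
I(g(m(-5), 7), U) - d(74) = (9 - 10 + 34) - 1*(-107) = 33 + 107 = 140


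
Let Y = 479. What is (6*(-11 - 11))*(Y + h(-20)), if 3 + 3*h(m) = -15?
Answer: -62436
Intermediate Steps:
h(m) = -6 (h(m) = -1 + (⅓)*(-15) = -1 - 5 = -6)
(6*(-11 - 11))*(Y + h(-20)) = (6*(-11 - 11))*(479 - 6) = (6*(-22))*473 = -132*473 = -62436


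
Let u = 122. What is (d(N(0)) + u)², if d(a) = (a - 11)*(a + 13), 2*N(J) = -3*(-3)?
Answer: 1089/16 ≈ 68.063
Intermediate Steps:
N(J) = 9/2 (N(J) = (-3*(-3))/2 = (½)*9 = 9/2)
d(a) = (-11 + a)*(13 + a)
(d(N(0)) + u)² = ((-143 + (9/2)² + 2*(9/2)) + 122)² = ((-143 + 81/4 + 9) + 122)² = (-455/4 + 122)² = (33/4)² = 1089/16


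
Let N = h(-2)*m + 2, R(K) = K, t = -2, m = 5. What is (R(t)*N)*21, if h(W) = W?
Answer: 336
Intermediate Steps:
N = -8 (N = -2*5 + 2 = -10 + 2 = -8)
(R(t)*N)*21 = -2*(-8)*21 = 16*21 = 336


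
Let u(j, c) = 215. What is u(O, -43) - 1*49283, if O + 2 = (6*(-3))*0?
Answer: -49068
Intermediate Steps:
O = -2 (O = -2 + (6*(-3))*0 = -2 - 18*0 = -2 + 0 = -2)
u(O, -43) - 1*49283 = 215 - 1*49283 = 215 - 49283 = -49068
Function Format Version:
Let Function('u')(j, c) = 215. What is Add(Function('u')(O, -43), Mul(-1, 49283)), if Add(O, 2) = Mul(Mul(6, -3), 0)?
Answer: -49068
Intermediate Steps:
O = -2 (O = Add(-2, Mul(Mul(6, -3), 0)) = Add(-2, Mul(-18, 0)) = Add(-2, 0) = -2)
Add(Function('u')(O, -43), Mul(-1, 49283)) = Add(215, Mul(-1, 49283)) = Add(215, -49283) = -49068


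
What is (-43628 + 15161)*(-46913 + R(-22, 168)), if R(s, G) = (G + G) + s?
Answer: 1326533733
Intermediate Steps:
R(s, G) = s + 2*G (R(s, G) = 2*G + s = s + 2*G)
(-43628 + 15161)*(-46913 + R(-22, 168)) = (-43628 + 15161)*(-46913 + (-22 + 2*168)) = -28467*(-46913 + (-22 + 336)) = -28467*(-46913 + 314) = -28467*(-46599) = 1326533733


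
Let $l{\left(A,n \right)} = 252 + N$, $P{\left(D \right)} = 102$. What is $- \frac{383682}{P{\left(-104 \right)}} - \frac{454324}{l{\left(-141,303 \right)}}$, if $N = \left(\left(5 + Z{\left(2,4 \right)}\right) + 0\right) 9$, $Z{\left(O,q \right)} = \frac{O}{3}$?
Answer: $- \frac{27099449}{5151} \approx -5261.0$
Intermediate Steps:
$Z{\left(O,q \right)} = \frac{O}{3}$ ($Z{\left(O,q \right)} = O \frac{1}{3} = \frac{O}{3}$)
$N = 51$ ($N = \left(\left(5 + \frac{1}{3} \cdot 2\right) + 0\right) 9 = \left(\left(5 + \frac{2}{3}\right) + 0\right) 9 = \left(\frac{17}{3} + 0\right) 9 = \frac{17}{3} \cdot 9 = 51$)
$l{\left(A,n \right)} = 303$ ($l{\left(A,n \right)} = 252 + 51 = 303$)
$- \frac{383682}{P{\left(-104 \right)}} - \frac{454324}{l{\left(-141,303 \right)}} = - \frac{383682}{102} - \frac{454324}{303} = \left(-383682\right) \frac{1}{102} - \frac{454324}{303} = - \frac{63947}{17} - \frac{454324}{303} = - \frac{27099449}{5151}$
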